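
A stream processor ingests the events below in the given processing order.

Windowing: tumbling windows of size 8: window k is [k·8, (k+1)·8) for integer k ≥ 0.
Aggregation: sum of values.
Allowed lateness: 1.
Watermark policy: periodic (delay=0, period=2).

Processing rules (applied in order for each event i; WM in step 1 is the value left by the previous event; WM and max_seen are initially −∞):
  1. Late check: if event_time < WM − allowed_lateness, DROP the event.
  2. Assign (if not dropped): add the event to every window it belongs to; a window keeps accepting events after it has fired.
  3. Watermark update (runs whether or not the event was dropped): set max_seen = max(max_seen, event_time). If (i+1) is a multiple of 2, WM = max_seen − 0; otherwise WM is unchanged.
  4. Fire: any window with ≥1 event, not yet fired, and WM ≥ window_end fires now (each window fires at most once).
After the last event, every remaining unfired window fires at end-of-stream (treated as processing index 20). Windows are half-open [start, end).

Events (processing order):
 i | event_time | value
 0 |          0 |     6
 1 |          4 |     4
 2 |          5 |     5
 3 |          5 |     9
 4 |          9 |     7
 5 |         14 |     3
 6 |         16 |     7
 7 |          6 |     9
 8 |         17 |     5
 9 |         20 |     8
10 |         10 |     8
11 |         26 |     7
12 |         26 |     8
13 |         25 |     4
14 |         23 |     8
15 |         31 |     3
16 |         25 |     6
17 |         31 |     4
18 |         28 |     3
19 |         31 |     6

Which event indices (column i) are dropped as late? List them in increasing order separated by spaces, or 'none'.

7 10 14 16 18

i=0 t=0 v=6: → [0,8); WM=−∞
i=1 t=4 v=4: → [0,8); WM=4
i=2 t=5 v=5: → [0,8); WM=4
i=3 t=5 v=9: → [0,8); WM=5
i=4 t=9 v=7: → [8,16); WM=5
i=5 t=14 v=3: → [8,16); WM=14; [0,8) fires=24
i=6 t=16 v=7: → [16,24); WM=14
i=7 t=6 v=9: DROP (t<14-1); WM=16; [8,16) fires=10
i=8 t=17 v=5: → [16,24); WM=16
i=9 t=20 v=8: → [16,24); WM=20
i=10 t=10 v=8: DROP (t<20-1); WM=20
i=11 t=26 v=7: → [24,32); WM=26; [16,24) fires=20
i=12 t=26 v=8: → [24,32); WM=26
i=13 t=25 v=4: → [24,32); WM=26
i=14 t=23 v=8: DROP (t<26-1); WM=26
i=15 t=31 v=3: → [24,32); WM=31
i=16 t=25 v=6: DROP (t<31-1); WM=31
i=17 t=31 v=4: → [24,32); WM=31
i=18 t=28 v=3: DROP (t<31-1); WM=31
i=19 t=31 v=6: → [24,32); WM=31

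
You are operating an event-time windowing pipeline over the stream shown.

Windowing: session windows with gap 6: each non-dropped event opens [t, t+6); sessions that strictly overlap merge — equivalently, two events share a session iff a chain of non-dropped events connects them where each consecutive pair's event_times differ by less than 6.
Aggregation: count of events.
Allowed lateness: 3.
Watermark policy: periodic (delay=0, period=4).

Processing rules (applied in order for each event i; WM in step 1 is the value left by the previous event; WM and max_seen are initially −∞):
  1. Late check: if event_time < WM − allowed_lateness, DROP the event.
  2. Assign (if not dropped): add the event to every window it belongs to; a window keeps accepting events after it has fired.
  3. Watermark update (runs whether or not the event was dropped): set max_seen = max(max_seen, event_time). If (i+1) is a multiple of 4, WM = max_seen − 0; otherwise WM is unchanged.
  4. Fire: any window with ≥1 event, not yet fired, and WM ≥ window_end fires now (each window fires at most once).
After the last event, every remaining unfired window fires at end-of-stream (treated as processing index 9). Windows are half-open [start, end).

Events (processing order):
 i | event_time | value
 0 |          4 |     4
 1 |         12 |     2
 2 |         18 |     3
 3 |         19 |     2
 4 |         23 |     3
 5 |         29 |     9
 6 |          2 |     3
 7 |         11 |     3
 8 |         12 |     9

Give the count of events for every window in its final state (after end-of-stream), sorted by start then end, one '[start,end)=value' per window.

[4,10)=1 [12,18)=1 [18,29)=3 [29,35)=1

i=0 t=4 v=4: → [4,10); WM=−∞
i=1 t=12 v=2: → [12,18); WM=−∞
i=2 t=18 v=3: → [18,24); WM=−∞
i=3 t=19 v=2: → [18,25); WM=19
i=4 t=23 v=3: → [18,29); WM=19
i=5 t=29 v=9: → [29,35); WM=19
i=6 t=2 v=3: DROP (t<19-3); WM=19
i=7 t=11 v=3: DROP (t<19-3); WM=29
i=8 t=12 v=9: DROP (t<29-3); WM=29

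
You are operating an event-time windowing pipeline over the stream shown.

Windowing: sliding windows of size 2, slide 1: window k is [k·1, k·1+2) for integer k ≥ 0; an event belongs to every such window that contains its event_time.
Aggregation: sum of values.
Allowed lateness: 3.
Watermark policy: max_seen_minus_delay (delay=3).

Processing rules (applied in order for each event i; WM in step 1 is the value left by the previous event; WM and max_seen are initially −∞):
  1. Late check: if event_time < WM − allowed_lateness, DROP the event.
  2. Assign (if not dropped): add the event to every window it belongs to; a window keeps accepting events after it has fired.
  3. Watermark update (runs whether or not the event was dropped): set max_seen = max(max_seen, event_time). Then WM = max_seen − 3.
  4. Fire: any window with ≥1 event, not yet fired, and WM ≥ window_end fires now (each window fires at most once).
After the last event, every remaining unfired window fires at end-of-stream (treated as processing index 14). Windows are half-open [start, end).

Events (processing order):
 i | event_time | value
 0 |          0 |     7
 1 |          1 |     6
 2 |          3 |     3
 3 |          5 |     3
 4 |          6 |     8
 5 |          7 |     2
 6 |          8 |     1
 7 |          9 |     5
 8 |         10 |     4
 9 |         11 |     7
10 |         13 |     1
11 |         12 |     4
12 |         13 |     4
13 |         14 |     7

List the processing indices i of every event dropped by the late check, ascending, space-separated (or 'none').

none

i=0 t=0 v=7: → [0,2); WM=-3
i=1 t=1 v=6: → [1,3),[0,2); WM=-2
i=2 t=3 v=3: → [3,5),[2,4); WM=0
i=3 t=5 v=3: → [5,7),[4,6); WM=2; [0,2) fires=13
i=4 t=6 v=8: → [6,8),[5,7); WM=3; [1,3) fires=6
i=5 t=7 v=2: → [7,9),[6,8); WM=4; [2,4) fires=3
i=6 t=8 v=1: → [8,10),[7,9); WM=5; [3,5) fires=3
i=7 t=9 v=5: → [9,11),[8,10); WM=6; [4,6) fires=3
i=8 t=10 v=4: → [10,12),[9,11); WM=7; [5,7) fires=11
i=9 t=11 v=7: → [11,13),[10,12); WM=8; [6,8) fires=10
i=10 t=13 v=1: → [13,15),[12,14); WM=10; [7,9) fires=3 [8,10) fires=6
i=11 t=12 v=4: → [12,14),[11,13); WM=10
i=12 t=13 v=4: → [13,15),[12,14); WM=10
i=13 t=14 v=7: → [14,16),[13,15); WM=11; [9,11) fires=9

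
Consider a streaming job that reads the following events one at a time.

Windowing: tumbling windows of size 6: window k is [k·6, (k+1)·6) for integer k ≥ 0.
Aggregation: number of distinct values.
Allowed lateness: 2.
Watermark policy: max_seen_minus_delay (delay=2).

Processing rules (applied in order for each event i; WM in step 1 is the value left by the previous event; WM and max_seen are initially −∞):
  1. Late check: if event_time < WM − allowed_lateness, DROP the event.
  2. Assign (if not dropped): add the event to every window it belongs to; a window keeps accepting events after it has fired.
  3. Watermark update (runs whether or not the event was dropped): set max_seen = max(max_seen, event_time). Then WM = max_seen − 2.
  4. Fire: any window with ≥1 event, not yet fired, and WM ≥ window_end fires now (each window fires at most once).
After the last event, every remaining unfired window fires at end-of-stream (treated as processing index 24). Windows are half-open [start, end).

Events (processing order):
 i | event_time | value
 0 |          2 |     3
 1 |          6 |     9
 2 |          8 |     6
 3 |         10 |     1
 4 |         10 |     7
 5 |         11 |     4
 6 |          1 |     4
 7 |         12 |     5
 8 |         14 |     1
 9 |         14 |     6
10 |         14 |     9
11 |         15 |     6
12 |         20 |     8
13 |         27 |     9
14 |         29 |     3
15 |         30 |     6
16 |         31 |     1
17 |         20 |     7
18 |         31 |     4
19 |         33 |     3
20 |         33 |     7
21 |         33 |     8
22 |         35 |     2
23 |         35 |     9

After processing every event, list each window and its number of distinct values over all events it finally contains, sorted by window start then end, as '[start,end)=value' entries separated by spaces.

i=0 t=2 v=3: → [0,6); WM=0
i=1 t=6 v=9: → [6,12); WM=4
i=2 t=8 v=6: → [6,12); WM=6; [0,6) fires=1
i=3 t=10 v=1: → [6,12); WM=8
i=4 t=10 v=7: → [6,12); WM=8
i=5 t=11 v=4: → [6,12); WM=9
i=6 t=1 v=4: DROP (t<9-2); WM=9
i=7 t=12 v=5: → [12,18); WM=10
i=8 t=14 v=1: → [12,18); WM=12; [6,12) fires=5
i=9 t=14 v=6: → [12,18); WM=12
i=10 t=14 v=9: → [12,18); WM=12
i=11 t=15 v=6: → [12,18); WM=13
i=12 t=20 v=8: → [18,24); WM=18; [12,18) fires=4
i=13 t=27 v=9: → [24,30); WM=25; [18,24) fires=1
i=14 t=29 v=3: → [24,30); WM=27
i=15 t=30 v=6: → [30,36); WM=28
i=16 t=31 v=1: → [30,36); WM=29
i=17 t=20 v=7: DROP (t<29-2); WM=29
i=18 t=31 v=4: → [30,36); WM=29
i=19 t=33 v=3: → [30,36); WM=31; [24,30) fires=2
i=20 t=33 v=7: → [30,36); WM=31
i=21 t=33 v=8: → [30,36); WM=31
i=22 t=35 v=2: → [30,36); WM=33
i=23 t=35 v=9: → [30,36); WM=33

[0,6)=1 [6,12)=5 [12,18)=4 [18,24)=1 [24,30)=2 [30,36)=8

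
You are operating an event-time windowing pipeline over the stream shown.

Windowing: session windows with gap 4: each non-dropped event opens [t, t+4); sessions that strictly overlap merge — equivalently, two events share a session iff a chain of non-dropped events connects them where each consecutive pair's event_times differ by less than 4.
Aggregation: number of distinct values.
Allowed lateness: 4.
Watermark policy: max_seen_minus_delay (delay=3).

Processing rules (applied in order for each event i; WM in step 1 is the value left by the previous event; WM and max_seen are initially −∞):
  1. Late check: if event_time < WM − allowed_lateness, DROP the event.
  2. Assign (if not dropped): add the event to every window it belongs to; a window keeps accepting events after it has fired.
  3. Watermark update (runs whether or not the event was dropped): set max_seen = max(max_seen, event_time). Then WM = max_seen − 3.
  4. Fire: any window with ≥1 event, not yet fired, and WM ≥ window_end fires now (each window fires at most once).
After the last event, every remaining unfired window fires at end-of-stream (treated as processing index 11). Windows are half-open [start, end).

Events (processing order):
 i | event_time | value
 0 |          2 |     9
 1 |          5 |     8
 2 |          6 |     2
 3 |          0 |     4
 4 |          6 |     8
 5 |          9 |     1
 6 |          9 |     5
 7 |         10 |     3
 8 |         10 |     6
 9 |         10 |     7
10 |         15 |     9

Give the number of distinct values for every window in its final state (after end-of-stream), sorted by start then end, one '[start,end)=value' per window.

[0,14)=9 [15,19)=1

i=0 t=2 v=9: → [2,6); WM=-1
i=1 t=5 v=8: → [2,9); WM=2
i=2 t=6 v=2: → [2,10); WM=3
i=3 t=0 v=4: → [0,10); WM=3
i=4 t=6 v=8: → [0,10); WM=3
i=5 t=9 v=1: → [0,13); WM=6
i=6 t=9 v=5: → [0,13); WM=6
i=7 t=10 v=3: → [0,14); WM=7
i=8 t=10 v=6: → [0,14); WM=7
i=9 t=10 v=7: → [0,14); WM=7
i=10 t=15 v=9: → [15,19); WM=12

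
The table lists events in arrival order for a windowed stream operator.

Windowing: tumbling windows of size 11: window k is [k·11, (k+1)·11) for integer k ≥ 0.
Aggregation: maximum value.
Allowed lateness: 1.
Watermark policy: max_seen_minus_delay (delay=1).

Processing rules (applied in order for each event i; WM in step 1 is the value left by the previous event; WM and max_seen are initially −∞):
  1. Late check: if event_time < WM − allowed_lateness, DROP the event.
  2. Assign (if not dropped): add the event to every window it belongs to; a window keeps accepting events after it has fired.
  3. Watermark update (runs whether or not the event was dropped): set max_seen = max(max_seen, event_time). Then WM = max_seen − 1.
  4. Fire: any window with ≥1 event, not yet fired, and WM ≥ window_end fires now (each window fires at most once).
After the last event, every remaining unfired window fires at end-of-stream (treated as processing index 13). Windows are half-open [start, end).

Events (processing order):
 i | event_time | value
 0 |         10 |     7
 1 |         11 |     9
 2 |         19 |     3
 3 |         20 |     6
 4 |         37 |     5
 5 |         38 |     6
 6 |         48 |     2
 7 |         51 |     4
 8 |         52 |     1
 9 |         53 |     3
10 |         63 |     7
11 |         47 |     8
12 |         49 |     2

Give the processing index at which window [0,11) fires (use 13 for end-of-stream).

i=0 t=10 v=7: → [0,11); WM=9
i=1 t=11 v=9: → [11,22); WM=10
i=2 t=19 v=3: → [11,22); WM=18; [0,11) fires=7
i=3 t=20 v=6: → [11,22); WM=19
i=4 t=37 v=5: → [33,44); WM=36; [11,22) fires=9
i=5 t=38 v=6: → [33,44); WM=37
i=6 t=48 v=2: → [44,55); WM=47; [33,44) fires=6
i=7 t=51 v=4: → [44,55); WM=50
i=8 t=52 v=1: → [44,55); WM=51
i=9 t=53 v=3: → [44,55); WM=52
i=10 t=63 v=7: → [55,66); WM=62; [44,55) fires=4
i=11 t=47 v=8: DROP (t<62-1); WM=62
i=12 t=49 v=2: DROP (t<62-1); WM=62

2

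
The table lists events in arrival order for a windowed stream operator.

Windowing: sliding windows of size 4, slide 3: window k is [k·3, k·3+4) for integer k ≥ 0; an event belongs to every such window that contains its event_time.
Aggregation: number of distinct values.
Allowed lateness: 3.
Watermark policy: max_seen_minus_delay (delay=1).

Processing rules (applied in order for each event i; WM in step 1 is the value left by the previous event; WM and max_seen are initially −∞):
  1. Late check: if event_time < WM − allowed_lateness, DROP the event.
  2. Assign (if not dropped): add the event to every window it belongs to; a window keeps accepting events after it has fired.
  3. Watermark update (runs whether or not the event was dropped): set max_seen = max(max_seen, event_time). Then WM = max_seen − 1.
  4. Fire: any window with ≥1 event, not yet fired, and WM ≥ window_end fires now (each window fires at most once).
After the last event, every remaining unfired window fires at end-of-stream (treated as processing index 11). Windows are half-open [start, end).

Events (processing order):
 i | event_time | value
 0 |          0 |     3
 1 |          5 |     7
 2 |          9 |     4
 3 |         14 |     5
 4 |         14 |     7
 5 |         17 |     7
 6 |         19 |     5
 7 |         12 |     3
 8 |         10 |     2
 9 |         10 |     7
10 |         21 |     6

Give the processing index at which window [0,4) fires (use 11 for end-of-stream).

1

i=0 t=0 v=3: → [0,4); WM=-1
i=1 t=5 v=7: → [3,7); WM=4; [0,4) fires=1
i=2 t=9 v=4: → [9,13),[6,10); WM=8; [3,7) fires=1
i=3 t=14 v=5: → [12,16); WM=13; [6,10) fires=1 [9,13) fires=1
i=4 t=14 v=7: → [12,16); WM=13
i=5 t=17 v=7: → [15,19); WM=16; [12,16) fires=2
i=6 t=19 v=5: → [18,22); WM=18
i=7 t=12 v=3: DROP (t<18-3); WM=18
i=8 t=10 v=2: DROP (t<18-3); WM=18
i=9 t=10 v=7: DROP (t<18-3); WM=18
i=10 t=21 v=6: → [21,25),[18,22); WM=20; [15,19) fires=1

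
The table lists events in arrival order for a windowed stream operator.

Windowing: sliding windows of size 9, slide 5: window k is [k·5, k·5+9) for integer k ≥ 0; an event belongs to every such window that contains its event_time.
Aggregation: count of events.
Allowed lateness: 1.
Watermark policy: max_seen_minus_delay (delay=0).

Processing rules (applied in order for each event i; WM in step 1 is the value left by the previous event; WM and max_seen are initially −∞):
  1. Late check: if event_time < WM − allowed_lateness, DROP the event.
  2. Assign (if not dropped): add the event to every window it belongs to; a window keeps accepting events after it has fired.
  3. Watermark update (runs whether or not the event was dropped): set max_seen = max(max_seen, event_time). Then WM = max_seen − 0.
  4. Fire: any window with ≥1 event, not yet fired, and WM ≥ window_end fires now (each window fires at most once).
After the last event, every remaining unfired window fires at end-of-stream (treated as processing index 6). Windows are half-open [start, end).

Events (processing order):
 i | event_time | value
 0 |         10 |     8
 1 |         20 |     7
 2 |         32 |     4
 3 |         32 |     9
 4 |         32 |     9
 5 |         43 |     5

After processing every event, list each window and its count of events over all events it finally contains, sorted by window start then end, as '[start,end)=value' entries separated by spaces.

i=0 t=10 v=8: → [10,19),[5,14); WM=10
i=1 t=20 v=7: → [20,29),[15,24); WM=20; [5,14) fires=1 [10,19) fires=1
i=2 t=32 v=4: → [30,39),[25,34); WM=32; [15,24) fires=1 [20,29) fires=1
i=3 t=32 v=9: → [30,39),[25,34); WM=32
i=4 t=32 v=9: → [30,39),[25,34); WM=32
i=5 t=43 v=5: → [40,49),[35,44); WM=43; [25,34) fires=3 [30,39) fires=3

[5,14)=1 [10,19)=1 [15,24)=1 [20,29)=1 [25,34)=3 [30,39)=3 [35,44)=1 [40,49)=1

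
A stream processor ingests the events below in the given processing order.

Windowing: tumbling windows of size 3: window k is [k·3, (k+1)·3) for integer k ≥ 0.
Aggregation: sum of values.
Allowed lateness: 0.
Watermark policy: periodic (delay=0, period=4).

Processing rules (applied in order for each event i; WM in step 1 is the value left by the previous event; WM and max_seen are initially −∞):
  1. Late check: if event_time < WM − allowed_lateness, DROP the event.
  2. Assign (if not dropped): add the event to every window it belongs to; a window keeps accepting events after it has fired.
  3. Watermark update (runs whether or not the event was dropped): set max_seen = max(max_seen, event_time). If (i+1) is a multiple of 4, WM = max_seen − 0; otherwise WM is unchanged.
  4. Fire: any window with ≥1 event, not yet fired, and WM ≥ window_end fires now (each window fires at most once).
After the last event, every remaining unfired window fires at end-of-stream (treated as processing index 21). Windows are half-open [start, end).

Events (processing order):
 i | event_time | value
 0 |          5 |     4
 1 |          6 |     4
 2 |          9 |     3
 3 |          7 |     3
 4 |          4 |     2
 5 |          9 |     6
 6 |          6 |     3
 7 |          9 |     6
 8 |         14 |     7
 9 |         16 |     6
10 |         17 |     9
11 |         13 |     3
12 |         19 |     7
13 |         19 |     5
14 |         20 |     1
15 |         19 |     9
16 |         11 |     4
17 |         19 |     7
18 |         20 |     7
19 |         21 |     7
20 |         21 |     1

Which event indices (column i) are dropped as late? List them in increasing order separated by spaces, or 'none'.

4 6 16 17

i=0 t=5 v=4: → [3,6); WM=−∞
i=1 t=6 v=4: → [6,9); WM=−∞
i=2 t=9 v=3: → [9,12); WM=−∞
i=3 t=7 v=3: → [6,9); WM=9; [3,6) fires=4 [6,9) fires=7
i=4 t=4 v=2: DROP (t<9-0); WM=9
i=5 t=9 v=6: → [9,12); WM=9
i=6 t=6 v=3: DROP (t<9-0); WM=9
i=7 t=9 v=6: → [9,12); WM=9
i=8 t=14 v=7: → [12,15); WM=9
i=9 t=16 v=6: → [15,18); WM=9
i=10 t=17 v=9: → [15,18); WM=9
i=11 t=13 v=3: → [12,15); WM=17; [9,12) fires=15 [12,15) fires=10
i=12 t=19 v=7: → [18,21); WM=17
i=13 t=19 v=5: → [18,21); WM=17
i=14 t=20 v=1: → [18,21); WM=17
i=15 t=19 v=9: → [18,21); WM=20; [15,18) fires=15
i=16 t=11 v=4: DROP (t<20-0); WM=20
i=17 t=19 v=7: DROP (t<20-0); WM=20
i=18 t=20 v=7: → [18,21); WM=20
i=19 t=21 v=7: → [21,24); WM=21; [18,21) fires=29
i=20 t=21 v=1: → [21,24); WM=21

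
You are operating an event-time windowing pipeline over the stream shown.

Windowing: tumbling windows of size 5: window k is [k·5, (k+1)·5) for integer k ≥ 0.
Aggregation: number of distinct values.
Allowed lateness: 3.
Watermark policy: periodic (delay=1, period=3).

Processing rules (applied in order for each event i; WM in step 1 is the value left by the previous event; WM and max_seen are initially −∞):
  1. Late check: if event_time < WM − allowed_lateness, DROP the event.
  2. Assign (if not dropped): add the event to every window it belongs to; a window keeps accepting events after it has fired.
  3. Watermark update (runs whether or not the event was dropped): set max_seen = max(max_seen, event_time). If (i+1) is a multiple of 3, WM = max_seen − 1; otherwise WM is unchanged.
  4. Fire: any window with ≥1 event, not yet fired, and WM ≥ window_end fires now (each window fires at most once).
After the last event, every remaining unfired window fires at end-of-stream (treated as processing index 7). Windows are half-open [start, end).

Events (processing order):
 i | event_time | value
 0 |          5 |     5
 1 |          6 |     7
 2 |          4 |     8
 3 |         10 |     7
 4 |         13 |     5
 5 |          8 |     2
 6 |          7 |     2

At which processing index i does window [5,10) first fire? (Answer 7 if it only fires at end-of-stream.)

5

i=0 t=5 v=5: → [5,10); WM=−∞
i=1 t=6 v=7: → [5,10); WM=−∞
i=2 t=4 v=8: → [0,5); WM=5; [0,5) fires=1
i=3 t=10 v=7: → [10,15); WM=5
i=4 t=13 v=5: → [10,15); WM=5
i=5 t=8 v=2: → [5,10); WM=12; [5,10) fires=3
i=6 t=7 v=2: DROP (t<12-3); WM=12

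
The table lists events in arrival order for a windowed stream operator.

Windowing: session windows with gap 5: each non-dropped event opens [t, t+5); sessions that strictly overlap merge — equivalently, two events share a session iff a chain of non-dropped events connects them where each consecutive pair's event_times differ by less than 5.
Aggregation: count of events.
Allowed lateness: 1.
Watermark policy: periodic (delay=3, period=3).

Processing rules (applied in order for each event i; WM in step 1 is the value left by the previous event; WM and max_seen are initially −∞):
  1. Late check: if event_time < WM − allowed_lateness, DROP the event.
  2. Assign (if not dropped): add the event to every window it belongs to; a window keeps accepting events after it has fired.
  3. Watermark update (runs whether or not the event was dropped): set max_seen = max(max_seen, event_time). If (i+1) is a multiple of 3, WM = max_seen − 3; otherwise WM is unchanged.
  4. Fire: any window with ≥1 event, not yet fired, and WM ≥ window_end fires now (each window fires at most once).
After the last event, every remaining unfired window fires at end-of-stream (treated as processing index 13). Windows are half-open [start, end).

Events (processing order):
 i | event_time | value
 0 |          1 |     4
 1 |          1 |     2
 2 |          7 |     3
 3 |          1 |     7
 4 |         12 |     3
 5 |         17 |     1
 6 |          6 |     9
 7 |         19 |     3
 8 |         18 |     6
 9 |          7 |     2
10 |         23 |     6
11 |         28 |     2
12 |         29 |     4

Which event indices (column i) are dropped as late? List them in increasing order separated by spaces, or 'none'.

3 6 9

i=0 t=1 v=4: → [1,6); WM=−∞
i=1 t=1 v=2: → [1,6); WM=−∞
i=2 t=7 v=3: → [7,12); WM=4
i=3 t=1 v=7: DROP (t<4-1); WM=4
i=4 t=12 v=3: → [12,17); WM=4
i=5 t=17 v=1: → [17,22); WM=14
i=6 t=6 v=9: DROP (t<14-1); WM=14
i=7 t=19 v=3: → [17,24); WM=14
i=8 t=18 v=6: → [17,24); WM=16
i=9 t=7 v=2: DROP (t<16-1); WM=16
i=10 t=23 v=6: → [17,28); WM=16
i=11 t=28 v=2: → [28,33); WM=25
i=12 t=29 v=4: → [28,34); WM=25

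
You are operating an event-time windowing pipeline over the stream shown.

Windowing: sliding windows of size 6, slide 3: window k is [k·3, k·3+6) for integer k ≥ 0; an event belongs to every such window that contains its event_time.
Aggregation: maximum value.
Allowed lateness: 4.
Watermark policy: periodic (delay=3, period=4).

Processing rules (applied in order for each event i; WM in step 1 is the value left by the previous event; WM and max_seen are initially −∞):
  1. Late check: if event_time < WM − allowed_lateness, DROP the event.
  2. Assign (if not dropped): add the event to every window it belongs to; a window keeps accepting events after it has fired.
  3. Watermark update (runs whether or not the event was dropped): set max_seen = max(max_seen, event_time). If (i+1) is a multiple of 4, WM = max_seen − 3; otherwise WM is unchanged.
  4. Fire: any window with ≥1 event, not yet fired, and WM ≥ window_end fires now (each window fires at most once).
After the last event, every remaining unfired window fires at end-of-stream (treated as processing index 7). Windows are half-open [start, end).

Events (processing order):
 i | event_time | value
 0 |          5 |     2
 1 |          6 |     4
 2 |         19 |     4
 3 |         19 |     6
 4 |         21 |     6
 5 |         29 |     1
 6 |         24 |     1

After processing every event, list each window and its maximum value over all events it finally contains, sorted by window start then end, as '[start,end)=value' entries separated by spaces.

[0,6)=2 [3,9)=4 [6,12)=4 [15,21)=6 [18,24)=6 [21,27)=6 [24,30)=1 [27,33)=1

i=0 t=5 v=2: → [3,9),[0,6); WM=−∞
i=1 t=6 v=4: → [6,12),[3,9); WM=−∞
i=2 t=19 v=4: → [18,24),[15,21); WM=−∞
i=3 t=19 v=6: → [18,24),[15,21); WM=16; [0,6) fires=2 [3,9) fires=4 [6,12) fires=4
i=4 t=21 v=6: → [21,27),[18,24); WM=16
i=5 t=29 v=1: → [27,33),[24,30); WM=16
i=6 t=24 v=1: → [24,30),[21,27); WM=16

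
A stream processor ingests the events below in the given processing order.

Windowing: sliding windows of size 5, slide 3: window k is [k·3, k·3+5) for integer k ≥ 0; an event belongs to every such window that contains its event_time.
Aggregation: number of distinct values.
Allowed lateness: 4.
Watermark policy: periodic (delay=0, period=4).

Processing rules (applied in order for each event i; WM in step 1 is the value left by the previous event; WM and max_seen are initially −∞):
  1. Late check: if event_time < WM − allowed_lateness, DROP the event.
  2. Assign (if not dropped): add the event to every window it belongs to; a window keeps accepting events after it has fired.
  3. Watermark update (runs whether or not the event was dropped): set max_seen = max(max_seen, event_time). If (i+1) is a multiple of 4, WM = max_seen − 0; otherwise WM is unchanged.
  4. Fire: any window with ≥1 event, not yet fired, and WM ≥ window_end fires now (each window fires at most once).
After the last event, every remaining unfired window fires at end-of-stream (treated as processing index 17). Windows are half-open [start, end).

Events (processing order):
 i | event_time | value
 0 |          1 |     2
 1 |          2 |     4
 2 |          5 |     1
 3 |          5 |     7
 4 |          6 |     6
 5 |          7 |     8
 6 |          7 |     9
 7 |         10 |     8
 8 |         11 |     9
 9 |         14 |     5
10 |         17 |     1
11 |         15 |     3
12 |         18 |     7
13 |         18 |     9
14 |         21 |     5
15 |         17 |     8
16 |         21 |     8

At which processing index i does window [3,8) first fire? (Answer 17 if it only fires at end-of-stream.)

i=0 t=1 v=2: → [0,5); WM=−∞
i=1 t=2 v=4: → [0,5); WM=−∞
i=2 t=5 v=1: → [3,8); WM=−∞
i=3 t=5 v=7: → [3,8); WM=5; [0,5) fires=2
i=4 t=6 v=6: → [6,11),[3,8); WM=5
i=5 t=7 v=8: → [6,11),[3,8); WM=5
i=6 t=7 v=9: → [6,11),[3,8); WM=5
i=7 t=10 v=8: → [9,14),[6,11); WM=10; [3,8) fires=5
i=8 t=11 v=9: → [9,14); WM=10
i=9 t=14 v=5: → [12,17); WM=10
i=10 t=17 v=1: → [15,20); WM=10
i=11 t=15 v=3: → [15,20),[12,17); WM=17; [6,11) fires=3 [9,14) fires=2 [12,17) fires=2
i=12 t=18 v=7: → [18,23),[15,20); WM=17
i=13 t=18 v=9: → [18,23),[15,20); WM=17
i=14 t=21 v=5: → [21,26),[18,23); WM=17
i=15 t=17 v=8: → [15,20); WM=21; [15,20) fires=5
i=16 t=21 v=8: → [21,26),[18,23); WM=21

7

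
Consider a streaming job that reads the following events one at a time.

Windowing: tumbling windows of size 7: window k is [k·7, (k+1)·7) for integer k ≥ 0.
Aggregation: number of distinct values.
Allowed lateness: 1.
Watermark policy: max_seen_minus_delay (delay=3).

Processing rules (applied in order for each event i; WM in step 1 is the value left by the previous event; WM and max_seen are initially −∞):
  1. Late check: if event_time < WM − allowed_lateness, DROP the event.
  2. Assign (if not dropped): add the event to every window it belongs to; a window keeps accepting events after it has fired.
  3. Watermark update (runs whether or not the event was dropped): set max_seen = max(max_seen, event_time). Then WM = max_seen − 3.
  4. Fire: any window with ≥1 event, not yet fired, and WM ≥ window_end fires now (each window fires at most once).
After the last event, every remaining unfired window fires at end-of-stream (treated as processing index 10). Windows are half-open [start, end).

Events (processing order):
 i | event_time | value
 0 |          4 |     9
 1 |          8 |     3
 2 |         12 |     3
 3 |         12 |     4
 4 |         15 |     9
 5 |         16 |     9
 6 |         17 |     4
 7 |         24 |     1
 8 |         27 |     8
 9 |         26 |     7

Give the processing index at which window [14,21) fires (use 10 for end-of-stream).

7

i=0 t=4 v=9: → [0,7); WM=1
i=1 t=8 v=3: → [7,14); WM=5
i=2 t=12 v=3: → [7,14); WM=9; [0,7) fires=1
i=3 t=12 v=4: → [7,14); WM=9
i=4 t=15 v=9: → [14,21); WM=12
i=5 t=16 v=9: → [14,21); WM=13
i=6 t=17 v=4: → [14,21); WM=14; [7,14) fires=2
i=7 t=24 v=1: → [21,28); WM=21; [14,21) fires=2
i=8 t=27 v=8: → [21,28); WM=24
i=9 t=26 v=7: → [21,28); WM=24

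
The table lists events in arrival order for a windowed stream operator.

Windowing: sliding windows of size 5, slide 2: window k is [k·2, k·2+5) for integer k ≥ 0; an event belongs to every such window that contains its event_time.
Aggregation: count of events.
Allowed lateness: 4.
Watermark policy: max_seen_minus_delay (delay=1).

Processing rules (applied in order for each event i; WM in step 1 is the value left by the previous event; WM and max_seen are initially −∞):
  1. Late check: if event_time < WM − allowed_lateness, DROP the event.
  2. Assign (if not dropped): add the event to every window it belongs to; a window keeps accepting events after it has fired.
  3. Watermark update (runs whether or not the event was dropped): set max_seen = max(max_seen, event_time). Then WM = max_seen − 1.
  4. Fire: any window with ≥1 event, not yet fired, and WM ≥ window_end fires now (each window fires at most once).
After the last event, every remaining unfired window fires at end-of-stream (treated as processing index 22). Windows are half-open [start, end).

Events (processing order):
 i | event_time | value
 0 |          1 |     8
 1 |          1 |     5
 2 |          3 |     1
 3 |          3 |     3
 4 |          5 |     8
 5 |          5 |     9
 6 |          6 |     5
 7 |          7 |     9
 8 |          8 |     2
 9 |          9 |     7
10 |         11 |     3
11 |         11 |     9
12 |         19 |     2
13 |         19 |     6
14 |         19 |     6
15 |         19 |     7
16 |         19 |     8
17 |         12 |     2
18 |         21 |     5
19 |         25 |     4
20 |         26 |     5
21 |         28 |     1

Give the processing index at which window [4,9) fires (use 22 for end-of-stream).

i=0 t=1 v=8: → [0,5); WM=0
i=1 t=1 v=5: → [0,5); WM=0
i=2 t=3 v=1: → [2,7),[0,5); WM=2
i=3 t=3 v=3: → [2,7),[0,5); WM=2
i=4 t=5 v=8: → [4,9),[2,7); WM=4
i=5 t=5 v=9: → [4,9),[2,7); WM=4
i=6 t=6 v=5: → [6,11),[4,9),[2,7); WM=5; [0,5) fires=4
i=7 t=7 v=9: → [6,11),[4,9); WM=6
i=8 t=8 v=2: → [8,13),[6,11),[4,9); WM=7; [2,7) fires=5
i=9 t=9 v=7: → [8,13),[6,11); WM=8
i=10 t=11 v=3: → [10,15),[8,13); WM=10; [4,9) fires=5
i=11 t=11 v=9: → [10,15),[8,13); WM=10
i=12 t=19 v=2: → [18,23),[16,21); WM=18; [6,11) fires=4 [8,13) fires=4 [10,15) fires=2
i=13 t=19 v=6: → [18,23),[16,21); WM=18
i=14 t=19 v=6: → [18,23),[16,21); WM=18
i=15 t=19 v=7: → [18,23),[16,21); WM=18
i=16 t=19 v=8: → [18,23),[16,21); WM=18
i=17 t=12 v=2: DROP (t<18-4); WM=18
i=18 t=21 v=5: → [20,25),[18,23); WM=20
i=19 t=25 v=4: → [24,29),[22,27); WM=24; [16,21) fires=5 [18,23) fires=6
i=20 t=26 v=5: → [26,31),[24,29),[22,27); WM=25; [20,25) fires=1
i=21 t=28 v=1: → [28,33),[26,31),[24,29); WM=27; [22,27) fires=2

10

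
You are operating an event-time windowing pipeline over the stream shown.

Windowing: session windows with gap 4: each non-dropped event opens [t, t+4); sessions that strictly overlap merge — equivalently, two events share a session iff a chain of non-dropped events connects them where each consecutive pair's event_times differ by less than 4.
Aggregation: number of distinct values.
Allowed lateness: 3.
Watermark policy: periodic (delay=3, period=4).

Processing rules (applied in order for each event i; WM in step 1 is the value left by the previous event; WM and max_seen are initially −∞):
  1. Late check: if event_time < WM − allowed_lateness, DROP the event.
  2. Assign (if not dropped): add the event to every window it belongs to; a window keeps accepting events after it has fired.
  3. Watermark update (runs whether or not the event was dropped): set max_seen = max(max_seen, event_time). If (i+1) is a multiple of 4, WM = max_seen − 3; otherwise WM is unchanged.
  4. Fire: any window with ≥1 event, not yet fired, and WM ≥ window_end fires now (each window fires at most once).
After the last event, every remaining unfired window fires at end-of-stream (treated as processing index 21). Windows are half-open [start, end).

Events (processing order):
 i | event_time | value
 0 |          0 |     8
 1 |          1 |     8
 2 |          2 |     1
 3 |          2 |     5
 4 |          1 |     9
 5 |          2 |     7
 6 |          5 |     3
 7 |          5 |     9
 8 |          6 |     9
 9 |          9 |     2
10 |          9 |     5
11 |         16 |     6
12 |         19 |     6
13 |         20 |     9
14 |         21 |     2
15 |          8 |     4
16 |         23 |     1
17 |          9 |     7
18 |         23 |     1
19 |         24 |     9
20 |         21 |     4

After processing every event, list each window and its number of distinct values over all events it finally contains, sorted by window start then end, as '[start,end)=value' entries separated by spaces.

[0,13)=7 [16,28)=5

i=0 t=0 v=8: → [0,4); WM=−∞
i=1 t=1 v=8: → [0,5); WM=−∞
i=2 t=2 v=1: → [0,6); WM=−∞
i=3 t=2 v=5: → [0,6); WM=-1
i=4 t=1 v=9: → [0,6); WM=-1
i=5 t=2 v=7: → [0,6); WM=-1
i=6 t=5 v=3: → [0,9); WM=-1
i=7 t=5 v=9: → [0,9); WM=2
i=8 t=6 v=9: → [0,10); WM=2
i=9 t=9 v=2: → [0,13); WM=2
i=10 t=9 v=5: → [0,13); WM=2
i=11 t=16 v=6: → [16,20); WM=13
i=12 t=19 v=6: → [16,23); WM=13
i=13 t=20 v=9: → [16,24); WM=13
i=14 t=21 v=2: → [16,25); WM=13
i=15 t=8 v=4: DROP (t<13-3); WM=18
i=16 t=23 v=1: → [16,27); WM=18
i=17 t=9 v=7: DROP (t<18-3); WM=18
i=18 t=23 v=1: → [16,27); WM=18
i=19 t=24 v=9: → [16,28); WM=21
i=20 t=21 v=4: → [16,28); WM=21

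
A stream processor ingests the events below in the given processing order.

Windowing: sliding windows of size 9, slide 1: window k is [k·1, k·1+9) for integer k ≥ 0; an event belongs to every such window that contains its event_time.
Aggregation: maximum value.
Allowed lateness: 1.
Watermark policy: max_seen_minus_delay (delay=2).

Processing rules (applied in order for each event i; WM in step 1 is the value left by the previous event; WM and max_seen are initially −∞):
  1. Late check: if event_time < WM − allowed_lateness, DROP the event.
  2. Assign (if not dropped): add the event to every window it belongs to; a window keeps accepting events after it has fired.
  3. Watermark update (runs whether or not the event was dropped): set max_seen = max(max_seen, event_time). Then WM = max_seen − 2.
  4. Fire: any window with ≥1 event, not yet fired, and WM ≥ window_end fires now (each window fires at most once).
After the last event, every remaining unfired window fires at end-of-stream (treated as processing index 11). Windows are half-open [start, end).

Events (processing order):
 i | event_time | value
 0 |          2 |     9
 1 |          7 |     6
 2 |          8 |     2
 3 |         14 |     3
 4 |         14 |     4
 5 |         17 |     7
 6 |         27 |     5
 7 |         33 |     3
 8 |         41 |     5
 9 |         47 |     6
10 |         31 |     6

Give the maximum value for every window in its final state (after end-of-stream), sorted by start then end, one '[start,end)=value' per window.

[0,9)=9 [1,10)=9 [2,11)=9 [3,12)=6 [4,13)=6 [5,14)=6 [6,15)=6 [7,16)=6 [8,17)=4 [9,18)=7 [10,19)=7 [11,20)=7 [12,21)=7 [13,22)=7 [14,23)=7 [15,24)=7 [16,25)=7 [17,26)=7 [19,28)=5 [20,29)=5 [21,30)=5 [22,31)=5 [23,32)=5 [24,33)=5 [25,34)=5 [26,35)=5 [27,36)=5 [28,37)=3 [29,38)=3 [30,39)=3 [31,40)=3 [32,41)=3 [33,42)=5 [34,43)=5 [35,44)=5 [36,45)=5 [37,46)=5 [38,47)=5 [39,48)=6 [40,49)=6 [41,50)=6 [42,51)=6 [43,52)=6 [44,53)=6 [45,54)=6 [46,55)=6 [47,56)=6

i=0 t=2 v=9: → [2,11),[1,10),[0,9); WM=0
i=1 t=7 v=6: → [7,16),[6,15),[5,14),[4,13),[3,12),[2,11),[1,10),[0,9); WM=5
i=2 t=8 v=2: → [8,17),[7,16),[6,15),[5,14),[4,13),[3,12),[2,11),[1,10),[0,9); WM=6
i=3 t=14 v=3: → [14,23),[13,22),[12,21),[11,20),[10,19),[9,18),[8,17),[7,16),[6,15); WM=12; [0,9) fires=9 [1,10) fires=9 [2,11) fires=9 [3,12) fires=6
i=4 t=14 v=4: → [14,23),[13,22),[12,21),[11,20),[10,19),[9,18),[8,17),[7,16),[6,15); WM=12
i=5 t=17 v=7: → [17,26),[16,25),[15,24),[14,23),[13,22),[12,21),[11,20),[10,19),[9,18); WM=15; [4,13) fires=6 [5,14) fires=6 [6,15) fires=6
i=6 t=27 v=5: → [27,36),[26,35),[25,34),[24,33),[23,32),[22,31),[21,30),[20,29),[19,28); WM=25; [7,16) fires=6 [8,17) fires=4 [9,18) fires=7 [10,19) fires=7 [11,20) fires=7 [12,21) fires=7 [13,22) fires=7 [14,23) fires=7 [15,24) fires=7 [16,25) fires=7
i=7 t=33 v=3: → [33,42),[32,41),[31,40),[30,39),[29,38),[28,37),[27,36),[26,35),[25,34); WM=31; [17,26) fires=7 [19,28) fires=5 [20,29) fires=5 [21,30) fires=5 [22,31) fires=5
i=8 t=41 v=5: → [41,50),[40,49),[39,48),[38,47),[37,46),[36,45),[35,44),[34,43),[33,42); WM=39; [23,32) fires=5 [24,33) fires=5 [25,34) fires=5 [26,35) fires=5 [27,36) fires=5 [28,37) fires=3 [29,38) fires=3 [30,39) fires=3
i=9 t=47 v=6: → [47,56),[46,55),[45,54),[44,53),[43,52),[42,51),[41,50),[40,49),[39,48); WM=45; [31,40) fires=3 [32,41) fires=3 [33,42) fires=5 [34,43) fires=5 [35,44) fires=5 [36,45) fires=5
i=10 t=31 v=6: DROP (t<45-1); WM=45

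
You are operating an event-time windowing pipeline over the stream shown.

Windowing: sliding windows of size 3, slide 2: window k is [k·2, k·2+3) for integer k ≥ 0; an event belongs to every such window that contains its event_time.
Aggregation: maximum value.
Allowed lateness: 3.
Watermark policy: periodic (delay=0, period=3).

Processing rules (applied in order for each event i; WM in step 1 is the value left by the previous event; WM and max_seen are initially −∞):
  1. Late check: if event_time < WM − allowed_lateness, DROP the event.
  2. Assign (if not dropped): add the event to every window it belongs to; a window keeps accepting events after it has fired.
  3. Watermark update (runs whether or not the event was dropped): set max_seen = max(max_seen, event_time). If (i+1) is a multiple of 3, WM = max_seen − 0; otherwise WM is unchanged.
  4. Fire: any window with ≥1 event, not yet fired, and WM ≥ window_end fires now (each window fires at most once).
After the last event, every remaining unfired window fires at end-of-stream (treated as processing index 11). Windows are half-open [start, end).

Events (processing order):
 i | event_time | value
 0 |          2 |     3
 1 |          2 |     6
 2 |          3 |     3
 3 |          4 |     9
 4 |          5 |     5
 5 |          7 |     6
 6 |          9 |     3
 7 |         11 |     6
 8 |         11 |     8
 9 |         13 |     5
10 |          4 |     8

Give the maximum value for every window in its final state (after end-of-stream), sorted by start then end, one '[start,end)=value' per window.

[0,3)=6 [2,5)=9 [4,7)=9 [6,9)=6 [8,11)=3 [10,13)=8 [12,15)=5

i=0 t=2 v=3: → [2,5),[0,3); WM=−∞
i=1 t=2 v=6: → [2,5),[0,3); WM=−∞
i=2 t=3 v=3: → [2,5); WM=3; [0,3) fires=6
i=3 t=4 v=9: → [4,7),[2,5); WM=3
i=4 t=5 v=5: → [4,7); WM=3
i=5 t=7 v=6: → [6,9); WM=7; [2,5) fires=9 [4,7) fires=9
i=6 t=9 v=3: → [8,11); WM=7
i=7 t=11 v=6: → [10,13); WM=7
i=8 t=11 v=8: → [10,13); WM=11; [6,9) fires=6 [8,11) fires=3
i=9 t=13 v=5: → [12,15); WM=11
i=10 t=4 v=8: DROP (t<11-3); WM=11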